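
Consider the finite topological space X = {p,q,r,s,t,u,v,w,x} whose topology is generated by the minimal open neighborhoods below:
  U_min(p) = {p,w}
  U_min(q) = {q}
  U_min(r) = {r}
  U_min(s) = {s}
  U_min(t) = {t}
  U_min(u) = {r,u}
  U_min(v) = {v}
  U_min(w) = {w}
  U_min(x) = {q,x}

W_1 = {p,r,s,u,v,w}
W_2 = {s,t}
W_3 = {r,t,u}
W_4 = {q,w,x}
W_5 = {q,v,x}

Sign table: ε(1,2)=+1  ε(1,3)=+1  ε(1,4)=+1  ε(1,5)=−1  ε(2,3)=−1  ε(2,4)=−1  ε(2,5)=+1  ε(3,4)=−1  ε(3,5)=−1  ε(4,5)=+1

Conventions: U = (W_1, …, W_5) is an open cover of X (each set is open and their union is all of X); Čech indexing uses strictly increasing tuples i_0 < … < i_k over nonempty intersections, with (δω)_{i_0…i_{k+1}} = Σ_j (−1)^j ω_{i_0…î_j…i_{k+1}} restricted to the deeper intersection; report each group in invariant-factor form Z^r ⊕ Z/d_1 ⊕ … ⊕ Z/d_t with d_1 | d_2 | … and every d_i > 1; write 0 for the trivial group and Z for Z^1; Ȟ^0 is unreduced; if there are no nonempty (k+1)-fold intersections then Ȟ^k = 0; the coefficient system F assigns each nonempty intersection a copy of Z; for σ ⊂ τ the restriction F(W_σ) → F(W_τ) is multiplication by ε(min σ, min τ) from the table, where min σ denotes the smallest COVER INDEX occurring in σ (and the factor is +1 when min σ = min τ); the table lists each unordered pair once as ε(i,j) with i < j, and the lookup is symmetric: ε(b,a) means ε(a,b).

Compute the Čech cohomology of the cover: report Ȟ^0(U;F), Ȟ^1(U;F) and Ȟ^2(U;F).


cover nerve:
  W12={s} W13={r,u} W14={w} W15={v} W23={t} W45={q,x}
C dims 5,6; δ0: rk 5, SNF 1^4·2
Ȟ^0: (5−5)−0=0 ⇒ 0
Ȟ^1: (6−0)−5=1 plus torsion [2] ⇒ Z ⊕ Z/2
Ȟ^2: (0−0)−0=0 ⇒ 0

Ȟ^0 ≅ 0, Ȟ^1 ≅ Z ⊕ Z/2 and Ȟ^2 ≅ 0


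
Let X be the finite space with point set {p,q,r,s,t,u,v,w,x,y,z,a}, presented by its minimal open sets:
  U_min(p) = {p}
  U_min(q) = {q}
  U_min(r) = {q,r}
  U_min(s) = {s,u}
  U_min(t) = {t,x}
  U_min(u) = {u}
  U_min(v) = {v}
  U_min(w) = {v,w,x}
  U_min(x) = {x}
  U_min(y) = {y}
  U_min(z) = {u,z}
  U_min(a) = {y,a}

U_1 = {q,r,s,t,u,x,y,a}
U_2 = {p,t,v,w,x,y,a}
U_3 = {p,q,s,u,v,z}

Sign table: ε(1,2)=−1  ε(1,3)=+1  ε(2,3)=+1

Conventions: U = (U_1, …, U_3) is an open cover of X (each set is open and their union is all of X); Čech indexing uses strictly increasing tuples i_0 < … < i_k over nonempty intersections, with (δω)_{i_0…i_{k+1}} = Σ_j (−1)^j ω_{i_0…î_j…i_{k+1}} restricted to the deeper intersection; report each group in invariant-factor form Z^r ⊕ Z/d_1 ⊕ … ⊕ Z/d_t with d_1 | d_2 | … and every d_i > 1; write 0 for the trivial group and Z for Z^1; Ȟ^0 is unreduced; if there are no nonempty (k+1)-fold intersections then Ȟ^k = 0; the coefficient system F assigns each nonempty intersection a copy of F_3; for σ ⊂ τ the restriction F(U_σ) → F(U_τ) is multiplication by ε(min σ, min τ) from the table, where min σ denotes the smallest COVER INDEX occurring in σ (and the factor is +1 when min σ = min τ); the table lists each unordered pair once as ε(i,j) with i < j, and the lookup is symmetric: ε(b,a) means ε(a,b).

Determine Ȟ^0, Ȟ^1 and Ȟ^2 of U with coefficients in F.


nerve simplices:
  U12={t,x,y,a} U13={q,s,u} U23={p,v}
C dims 3,3; δ0: rk_F3 3
degree 0: 3−3−0 = 0 → Ȟ^0 ≅ 0
degree 1: 3−0−3 = 0 → Ȟ^1 ≅ 0
degree 2: 0−0−0 = 0 → Ȟ^2 ≅ 0

Ȟ^0 = 0, Ȟ^1 = 0 and Ȟ^2 = 0


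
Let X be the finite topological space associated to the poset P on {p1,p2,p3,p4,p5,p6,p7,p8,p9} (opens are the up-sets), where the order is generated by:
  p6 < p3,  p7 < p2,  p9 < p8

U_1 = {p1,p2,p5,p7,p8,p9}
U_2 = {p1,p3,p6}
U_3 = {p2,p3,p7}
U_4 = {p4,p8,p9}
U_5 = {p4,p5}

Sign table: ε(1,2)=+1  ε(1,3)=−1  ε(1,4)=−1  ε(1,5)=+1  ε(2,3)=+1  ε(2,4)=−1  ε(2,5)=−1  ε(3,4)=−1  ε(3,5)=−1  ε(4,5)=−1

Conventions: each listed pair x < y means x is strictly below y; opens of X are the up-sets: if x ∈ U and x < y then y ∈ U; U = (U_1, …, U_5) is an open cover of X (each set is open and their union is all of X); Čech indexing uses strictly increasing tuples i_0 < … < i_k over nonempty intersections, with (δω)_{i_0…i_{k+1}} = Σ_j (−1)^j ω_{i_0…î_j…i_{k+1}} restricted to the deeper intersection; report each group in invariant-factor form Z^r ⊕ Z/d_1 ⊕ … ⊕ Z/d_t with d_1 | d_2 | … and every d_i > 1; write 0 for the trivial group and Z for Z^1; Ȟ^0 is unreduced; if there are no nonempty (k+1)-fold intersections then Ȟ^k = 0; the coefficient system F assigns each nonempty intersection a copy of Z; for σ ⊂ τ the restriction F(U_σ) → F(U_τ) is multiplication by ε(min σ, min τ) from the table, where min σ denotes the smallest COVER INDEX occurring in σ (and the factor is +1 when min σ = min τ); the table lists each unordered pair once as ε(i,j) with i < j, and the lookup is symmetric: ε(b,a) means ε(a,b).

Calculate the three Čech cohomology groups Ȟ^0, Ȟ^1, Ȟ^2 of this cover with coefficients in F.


Ȟ^0 ≅ 0, Ȟ^1 ≅ Z ⊕ Z/2, Ȟ^2 ≅ 0

nonempty overlaps:
  U12={p1} U13={p2,p7} U14={p8,p9} U15={p5} U23={p3} U45={p4}
C dims 5,6; δ0: rk 5, SNF 1^4·2
degree 0: 5−5−0 = 0 → Ȟ^0 ≅ 0
degree 1: 6−0−5 = 1 plus torsion [2] → Ȟ^1 ≅ Z ⊕ Z/2
degree 2: 0−0−0 = 0 → Ȟ^2 ≅ 0


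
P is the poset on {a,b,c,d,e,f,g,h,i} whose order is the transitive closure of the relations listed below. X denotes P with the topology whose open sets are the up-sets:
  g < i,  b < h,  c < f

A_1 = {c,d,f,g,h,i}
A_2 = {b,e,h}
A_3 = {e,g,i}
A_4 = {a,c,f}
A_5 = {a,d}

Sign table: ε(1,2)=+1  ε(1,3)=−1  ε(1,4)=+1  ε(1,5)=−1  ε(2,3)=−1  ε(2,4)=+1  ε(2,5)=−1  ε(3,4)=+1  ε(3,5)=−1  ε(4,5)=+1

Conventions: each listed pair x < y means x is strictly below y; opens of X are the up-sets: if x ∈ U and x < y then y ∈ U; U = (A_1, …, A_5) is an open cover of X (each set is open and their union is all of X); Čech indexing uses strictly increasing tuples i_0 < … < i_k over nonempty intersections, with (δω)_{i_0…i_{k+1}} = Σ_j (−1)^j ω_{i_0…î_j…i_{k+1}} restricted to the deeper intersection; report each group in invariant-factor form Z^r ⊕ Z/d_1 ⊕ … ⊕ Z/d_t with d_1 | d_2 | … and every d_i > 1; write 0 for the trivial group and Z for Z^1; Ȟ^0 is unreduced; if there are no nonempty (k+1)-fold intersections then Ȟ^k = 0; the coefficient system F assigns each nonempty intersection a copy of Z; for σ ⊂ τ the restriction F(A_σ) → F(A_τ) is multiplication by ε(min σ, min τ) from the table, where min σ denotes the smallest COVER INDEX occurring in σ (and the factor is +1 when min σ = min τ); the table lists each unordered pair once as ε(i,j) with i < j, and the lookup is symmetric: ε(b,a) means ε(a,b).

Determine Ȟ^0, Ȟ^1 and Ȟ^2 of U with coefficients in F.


nerve of the cover:
  A12={h} A13={g,i} A14={c,f} A15={d} A23={e} A45={a}
C dims 5,6; δ0: rk 5, SNF 1^4·2
Ȟ^0 = (5 − 5) − 0 = 0, so Ȟ^0 ≅ 0
Ȟ^1 = (6 − 0) − 5 = 1 plus torsion [2], so Ȟ^1 ≅ Z ⊕ Z/2
Ȟ^2 = (0 − 0) − 0 = 0, so Ȟ^2 ≅ 0

Ȟ^0(U;F) ≅ 0; Ȟ^1(U;F) ≅ Z ⊕ Z/2; Ȟ^2(U;F) ≅ 0


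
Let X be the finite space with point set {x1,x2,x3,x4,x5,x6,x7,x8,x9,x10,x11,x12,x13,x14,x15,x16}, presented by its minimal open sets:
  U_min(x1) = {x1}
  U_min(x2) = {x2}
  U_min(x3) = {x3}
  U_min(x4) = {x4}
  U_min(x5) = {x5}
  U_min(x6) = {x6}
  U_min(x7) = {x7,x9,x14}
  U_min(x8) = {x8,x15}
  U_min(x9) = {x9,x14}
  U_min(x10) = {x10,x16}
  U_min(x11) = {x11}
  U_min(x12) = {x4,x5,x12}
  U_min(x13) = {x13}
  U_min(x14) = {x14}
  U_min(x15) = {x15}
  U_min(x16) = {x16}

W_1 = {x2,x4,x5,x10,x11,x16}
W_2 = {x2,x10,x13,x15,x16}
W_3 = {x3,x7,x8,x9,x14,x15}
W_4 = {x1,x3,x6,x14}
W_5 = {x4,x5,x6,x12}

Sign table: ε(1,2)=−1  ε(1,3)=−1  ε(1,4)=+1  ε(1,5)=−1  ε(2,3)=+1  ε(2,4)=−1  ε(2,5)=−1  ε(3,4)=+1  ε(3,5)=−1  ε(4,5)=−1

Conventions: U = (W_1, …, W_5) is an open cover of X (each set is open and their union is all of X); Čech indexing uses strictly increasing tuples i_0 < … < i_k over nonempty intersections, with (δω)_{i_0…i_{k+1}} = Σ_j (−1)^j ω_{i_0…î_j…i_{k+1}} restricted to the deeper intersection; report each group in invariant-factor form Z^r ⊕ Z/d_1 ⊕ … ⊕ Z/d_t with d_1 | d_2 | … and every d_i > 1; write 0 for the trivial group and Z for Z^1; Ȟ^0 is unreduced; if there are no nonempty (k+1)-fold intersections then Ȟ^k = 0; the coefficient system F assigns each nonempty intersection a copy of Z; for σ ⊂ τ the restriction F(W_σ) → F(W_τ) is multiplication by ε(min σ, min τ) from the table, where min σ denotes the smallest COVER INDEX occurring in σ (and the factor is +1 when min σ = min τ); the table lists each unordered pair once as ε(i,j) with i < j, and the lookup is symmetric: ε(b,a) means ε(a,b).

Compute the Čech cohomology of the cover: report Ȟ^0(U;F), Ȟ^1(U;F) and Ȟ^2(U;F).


cover nerve:
  W12={x2,x10,x16} W15={x4,x5} W23={x15} W34={x3,x14} W45={x6}
C dims 5,5; δ0: rk 5, SNF 1^4·2
Ȟ^0: (5−5)−0=0 ⇒ 0
Ȟ^1: (5−0)−5=0 plus torsion [2] ⇒ Z/2
Ȟ^2: (0−0)−0=0 ⇒ 0

Ȟ^0 = 0; Ȟ^1 = Z/2; Ȟ^2 = 0


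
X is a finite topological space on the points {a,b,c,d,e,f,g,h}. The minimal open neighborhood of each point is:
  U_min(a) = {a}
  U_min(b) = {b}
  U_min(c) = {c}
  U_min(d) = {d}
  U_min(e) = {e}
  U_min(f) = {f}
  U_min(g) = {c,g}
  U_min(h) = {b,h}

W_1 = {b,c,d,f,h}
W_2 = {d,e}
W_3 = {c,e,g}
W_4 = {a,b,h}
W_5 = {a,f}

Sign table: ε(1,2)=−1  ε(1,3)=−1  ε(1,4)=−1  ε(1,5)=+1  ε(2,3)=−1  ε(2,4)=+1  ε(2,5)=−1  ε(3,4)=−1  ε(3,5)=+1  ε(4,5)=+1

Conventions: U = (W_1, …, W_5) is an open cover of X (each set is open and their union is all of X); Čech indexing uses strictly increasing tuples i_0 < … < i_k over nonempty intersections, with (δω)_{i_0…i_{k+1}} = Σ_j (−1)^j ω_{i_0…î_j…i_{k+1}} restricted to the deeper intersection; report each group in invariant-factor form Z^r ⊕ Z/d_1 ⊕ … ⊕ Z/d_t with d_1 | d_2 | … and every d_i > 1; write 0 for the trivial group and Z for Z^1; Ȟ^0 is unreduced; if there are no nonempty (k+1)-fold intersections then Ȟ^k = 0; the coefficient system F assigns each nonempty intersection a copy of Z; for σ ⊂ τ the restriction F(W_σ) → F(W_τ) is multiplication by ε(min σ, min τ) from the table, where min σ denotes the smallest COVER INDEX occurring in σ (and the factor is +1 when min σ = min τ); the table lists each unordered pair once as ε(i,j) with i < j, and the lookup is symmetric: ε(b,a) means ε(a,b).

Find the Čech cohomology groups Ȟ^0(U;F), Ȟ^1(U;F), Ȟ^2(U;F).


Ȟ^0(U;F) ≅ 0,  Ȟ^1(U;F) ≅ Z ⊕ Z/2,  Ȟ^2(U;F) ≅ 0

nonempty overlaps:
  W12={d} W13={c} W14={b,h} W15={f} W23={e} W45={a}
C dims 5,6; δ0: rk 5, SNF 1^4·2
degree 0: 5−5−0 = 0 → Ȟ^0 ≅ 0
degree 1: 6−0−5 = 1 plus torsion [2] → Ȟ^1 ≅ Z ⊕ Z/2
degree 2: 0−0−0 = 0 → Ȟ^2 ≅ 0


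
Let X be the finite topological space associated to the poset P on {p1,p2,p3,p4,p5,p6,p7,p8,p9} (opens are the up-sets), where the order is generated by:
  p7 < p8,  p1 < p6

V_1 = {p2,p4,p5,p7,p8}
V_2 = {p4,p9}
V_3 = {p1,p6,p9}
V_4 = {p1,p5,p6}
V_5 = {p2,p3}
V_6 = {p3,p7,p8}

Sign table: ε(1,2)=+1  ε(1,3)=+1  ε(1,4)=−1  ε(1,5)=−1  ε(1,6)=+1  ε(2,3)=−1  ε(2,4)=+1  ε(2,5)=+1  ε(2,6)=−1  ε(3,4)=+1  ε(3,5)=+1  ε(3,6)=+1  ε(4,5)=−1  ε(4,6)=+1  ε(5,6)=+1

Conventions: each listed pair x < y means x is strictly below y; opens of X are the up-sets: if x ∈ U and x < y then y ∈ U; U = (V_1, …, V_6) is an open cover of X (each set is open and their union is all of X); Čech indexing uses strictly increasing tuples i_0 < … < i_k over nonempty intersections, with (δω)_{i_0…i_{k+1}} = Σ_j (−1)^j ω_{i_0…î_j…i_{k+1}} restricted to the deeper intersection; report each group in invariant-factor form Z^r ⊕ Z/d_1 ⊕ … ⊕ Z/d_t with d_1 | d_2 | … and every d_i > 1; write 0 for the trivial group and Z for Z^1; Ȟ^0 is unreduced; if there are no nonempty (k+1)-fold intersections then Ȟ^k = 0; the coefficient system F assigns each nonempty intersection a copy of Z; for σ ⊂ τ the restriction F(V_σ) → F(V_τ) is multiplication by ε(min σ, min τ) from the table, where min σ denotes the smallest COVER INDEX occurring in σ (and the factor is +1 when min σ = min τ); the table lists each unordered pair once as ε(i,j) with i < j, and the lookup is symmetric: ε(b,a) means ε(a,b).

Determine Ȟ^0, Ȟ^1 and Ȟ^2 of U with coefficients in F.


nonempty intersections:
  V12={p4} V14={p5} V15={p2} V16={p7,p8} V23={p9} V34={p1,p6} V56={p3}
C dims 6,7; δ0: rk 6, SNF 1^5·2
Ȟ^0: (6−6)−0=0 ⇒ 0
Ȟ^1: (7−0)−6=1 plus torsion [2] ⇒ Z ⊕ Z/2
Ȟ^2: (0−0)−0=0 ⇒ 0

Ȟ^0 ≅ 0, Ȟ^1 ≅ Z ⊕ Z/2 and Ȟ^2 ≅ 0


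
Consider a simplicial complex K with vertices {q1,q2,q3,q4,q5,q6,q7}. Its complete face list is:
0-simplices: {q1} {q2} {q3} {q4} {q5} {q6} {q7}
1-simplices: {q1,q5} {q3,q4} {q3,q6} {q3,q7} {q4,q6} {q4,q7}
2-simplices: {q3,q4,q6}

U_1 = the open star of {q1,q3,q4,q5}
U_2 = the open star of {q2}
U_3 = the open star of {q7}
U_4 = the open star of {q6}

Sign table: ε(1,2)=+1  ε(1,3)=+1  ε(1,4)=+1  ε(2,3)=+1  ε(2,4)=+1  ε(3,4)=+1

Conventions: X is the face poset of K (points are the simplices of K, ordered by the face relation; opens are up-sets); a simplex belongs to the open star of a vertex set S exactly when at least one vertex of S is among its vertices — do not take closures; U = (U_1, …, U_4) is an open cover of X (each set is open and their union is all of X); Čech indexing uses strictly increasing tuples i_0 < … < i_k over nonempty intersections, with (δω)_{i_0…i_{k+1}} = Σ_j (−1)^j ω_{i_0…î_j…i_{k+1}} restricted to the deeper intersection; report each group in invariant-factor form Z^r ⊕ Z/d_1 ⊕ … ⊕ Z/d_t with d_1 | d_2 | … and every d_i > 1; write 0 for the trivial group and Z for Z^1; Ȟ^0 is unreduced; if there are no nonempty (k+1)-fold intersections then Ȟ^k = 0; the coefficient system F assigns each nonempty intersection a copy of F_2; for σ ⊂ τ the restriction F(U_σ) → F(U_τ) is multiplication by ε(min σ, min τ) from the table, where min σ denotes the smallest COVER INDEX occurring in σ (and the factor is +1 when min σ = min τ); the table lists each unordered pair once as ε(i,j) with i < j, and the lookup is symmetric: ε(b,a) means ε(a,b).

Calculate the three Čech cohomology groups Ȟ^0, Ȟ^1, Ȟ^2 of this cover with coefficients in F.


cover nerve:
  U1={{q1},{q3},{q4},{q5},{q1,q5},{q3,q4},{q3,q6},{q3,q7},{q4,q6},{q4,q7},{q3,q4,q6}} U2={{q2}} U3={{q7},{q3,q7},{q4,q7}} U4={{q6},{q3,q6},{q4,q6},{q3,q4,q6}}
  U13={{q3,q7},{q4,q7}} U14={{q3,q6},{q4,q6},{q3,q4,q6}}
C dims 4,2; δ0: rk_F2 2
Ȟ^0: (4−2)−0=2 ⇒ Z/2 ⊕ Z/2
Ȟ^1: (2−0)−2=0 ⇒ 0
Ȟ^2: (0−0)−0=0 ⇒ 0

Ȟ^0 ≅ Z/2 ⊕ Z/2; Ȟ^1 ≅ 0; Ȟ^2 ≅ 0


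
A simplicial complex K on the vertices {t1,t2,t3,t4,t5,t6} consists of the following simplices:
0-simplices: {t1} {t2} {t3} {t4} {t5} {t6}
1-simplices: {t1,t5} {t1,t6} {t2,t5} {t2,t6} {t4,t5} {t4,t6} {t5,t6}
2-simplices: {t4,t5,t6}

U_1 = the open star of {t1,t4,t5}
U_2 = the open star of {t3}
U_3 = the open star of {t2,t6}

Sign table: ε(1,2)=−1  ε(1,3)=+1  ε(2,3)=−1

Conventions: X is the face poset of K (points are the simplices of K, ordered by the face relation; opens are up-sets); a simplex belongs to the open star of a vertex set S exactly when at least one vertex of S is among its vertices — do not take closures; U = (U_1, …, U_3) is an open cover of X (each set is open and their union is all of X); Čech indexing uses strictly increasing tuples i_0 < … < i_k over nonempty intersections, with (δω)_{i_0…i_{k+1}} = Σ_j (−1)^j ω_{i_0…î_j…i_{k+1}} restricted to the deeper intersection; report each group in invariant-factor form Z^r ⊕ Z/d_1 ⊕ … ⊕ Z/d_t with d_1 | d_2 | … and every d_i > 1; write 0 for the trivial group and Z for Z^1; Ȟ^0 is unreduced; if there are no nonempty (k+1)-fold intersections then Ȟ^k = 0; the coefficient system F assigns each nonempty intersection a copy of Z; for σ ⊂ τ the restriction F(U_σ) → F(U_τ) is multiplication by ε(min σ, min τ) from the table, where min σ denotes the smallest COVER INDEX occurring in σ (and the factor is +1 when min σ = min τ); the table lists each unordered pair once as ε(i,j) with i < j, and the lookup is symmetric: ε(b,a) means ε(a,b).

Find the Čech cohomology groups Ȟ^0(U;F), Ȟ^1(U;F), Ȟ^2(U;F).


nerve simplices:
  U1={{t1},{t4},{t5},{t1,t5},{t1,t6},{t2,t5},{t4,t5},{t4,t6},{t5,t6},{t4,t5,t6}} U2={{t3}} U3={{t2},{t6},{t1,t6},{t2,t5},{t2,t6},{t4,t6},{t5,t6},{t4,t5,t6}}
  U13={{t1,t6},{t2,t5},{t4,t6},{t5,t6},{t4,t5,t6}}
C dims 3,1; δ0: rk 1, SNF 1^1
degree 0: 3−1−0 = 2 → Ȟ^0 ≅ Z^2
degree 1: 1−0−1 = 0 → Ȟ^1 ≅ 0
degree 2: 0−0−0 = 0 → Ȟ^2 ≅ 0

Ȟ^0 ≅ Z^2, Ȟ^1 ≅ 0, Ȟ^2 ≅ 0


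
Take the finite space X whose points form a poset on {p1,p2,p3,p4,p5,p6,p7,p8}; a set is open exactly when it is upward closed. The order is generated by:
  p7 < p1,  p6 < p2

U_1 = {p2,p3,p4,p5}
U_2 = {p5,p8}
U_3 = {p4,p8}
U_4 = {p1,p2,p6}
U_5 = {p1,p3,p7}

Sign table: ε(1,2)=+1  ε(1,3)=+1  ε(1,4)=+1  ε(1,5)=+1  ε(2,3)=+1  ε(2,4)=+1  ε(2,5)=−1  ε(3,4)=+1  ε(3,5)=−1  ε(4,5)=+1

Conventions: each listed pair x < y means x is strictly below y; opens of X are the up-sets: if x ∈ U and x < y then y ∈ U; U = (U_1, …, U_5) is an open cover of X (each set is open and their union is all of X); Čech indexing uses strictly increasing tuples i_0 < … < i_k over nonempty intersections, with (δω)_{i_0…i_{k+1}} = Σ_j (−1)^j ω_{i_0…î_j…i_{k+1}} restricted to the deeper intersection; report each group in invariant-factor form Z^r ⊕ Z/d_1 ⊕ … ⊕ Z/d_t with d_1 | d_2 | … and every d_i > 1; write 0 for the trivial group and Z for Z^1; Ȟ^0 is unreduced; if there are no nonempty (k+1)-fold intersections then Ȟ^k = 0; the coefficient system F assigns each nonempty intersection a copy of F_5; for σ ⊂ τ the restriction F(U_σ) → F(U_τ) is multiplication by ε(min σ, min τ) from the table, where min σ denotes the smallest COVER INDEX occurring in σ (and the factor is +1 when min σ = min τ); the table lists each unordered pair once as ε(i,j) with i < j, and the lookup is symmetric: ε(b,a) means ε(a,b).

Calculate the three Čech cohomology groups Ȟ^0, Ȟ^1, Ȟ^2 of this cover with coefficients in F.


intersection data:
  U12={p5} U13={p4} U14={p2} U15={p3} U23={p8} U45={p1}
C dims 5,6; δ0: rk_F5 4
Ȟ^0 = (5 − 4) − 0 = 1, so Ȟ^0 ≅ Z/5
Ȟ^1 = (6 − 0) − 4 = 2, so Ȟ^1 ≅ Z/5 ⊕ Z/5
Ȟ^2 = (0 − 0) − 0 = 0, so Ȟ^2 ≅ 0

Ȟ^0 ≅ Z/5,  Ȟ^1 ≅ Z/5 ⊕ Z/5,  Ȟ^2 ≅ 0


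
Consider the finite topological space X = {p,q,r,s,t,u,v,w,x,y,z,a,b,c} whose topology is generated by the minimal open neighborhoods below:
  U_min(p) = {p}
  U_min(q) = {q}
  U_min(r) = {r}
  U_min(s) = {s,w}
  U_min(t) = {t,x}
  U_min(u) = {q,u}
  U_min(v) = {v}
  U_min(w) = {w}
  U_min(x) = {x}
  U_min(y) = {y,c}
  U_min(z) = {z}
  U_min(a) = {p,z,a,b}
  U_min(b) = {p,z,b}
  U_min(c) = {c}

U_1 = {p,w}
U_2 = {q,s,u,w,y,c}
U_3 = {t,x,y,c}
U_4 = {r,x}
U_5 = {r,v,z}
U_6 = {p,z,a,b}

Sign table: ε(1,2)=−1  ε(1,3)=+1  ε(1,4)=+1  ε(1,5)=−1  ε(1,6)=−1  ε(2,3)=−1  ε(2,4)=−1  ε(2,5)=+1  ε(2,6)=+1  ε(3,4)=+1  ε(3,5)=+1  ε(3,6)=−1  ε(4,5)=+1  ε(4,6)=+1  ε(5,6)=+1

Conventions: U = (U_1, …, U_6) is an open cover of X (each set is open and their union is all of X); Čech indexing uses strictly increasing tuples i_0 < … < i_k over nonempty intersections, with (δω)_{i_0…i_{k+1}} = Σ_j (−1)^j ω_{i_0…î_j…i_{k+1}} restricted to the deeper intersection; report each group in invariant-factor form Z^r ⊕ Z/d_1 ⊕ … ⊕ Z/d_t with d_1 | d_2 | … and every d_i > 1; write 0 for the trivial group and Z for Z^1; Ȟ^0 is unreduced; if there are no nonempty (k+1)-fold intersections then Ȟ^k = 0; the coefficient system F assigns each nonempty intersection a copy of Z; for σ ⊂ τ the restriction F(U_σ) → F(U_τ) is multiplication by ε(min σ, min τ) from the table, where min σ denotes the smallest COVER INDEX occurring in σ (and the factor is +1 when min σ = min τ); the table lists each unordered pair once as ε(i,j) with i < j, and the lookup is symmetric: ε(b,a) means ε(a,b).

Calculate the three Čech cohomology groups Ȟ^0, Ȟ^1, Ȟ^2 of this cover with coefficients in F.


Ȟ^0 ≅ 0, Ȟ^1 ≅ Z/2, Ȟ^2 ≅ 0

nerve of the cover:
  U12={w} U16={p} U23={y,c} U34={x} U45={r} U56={z}
C dims 6,6; δ0: rk 6, SNF 1^5·2
Ȟ^0 = (6 − 6) − 0 = 0, so Ȟ^0 ≅ 0
Ȟ^1 = (6 − 0) − 6 = 0 plus torsion [2], so Ȟ^1 ≅ Z/2
Ȟ^2 = (0 − 0) − 0 = 0, so Ȟ^2 ≅ 0


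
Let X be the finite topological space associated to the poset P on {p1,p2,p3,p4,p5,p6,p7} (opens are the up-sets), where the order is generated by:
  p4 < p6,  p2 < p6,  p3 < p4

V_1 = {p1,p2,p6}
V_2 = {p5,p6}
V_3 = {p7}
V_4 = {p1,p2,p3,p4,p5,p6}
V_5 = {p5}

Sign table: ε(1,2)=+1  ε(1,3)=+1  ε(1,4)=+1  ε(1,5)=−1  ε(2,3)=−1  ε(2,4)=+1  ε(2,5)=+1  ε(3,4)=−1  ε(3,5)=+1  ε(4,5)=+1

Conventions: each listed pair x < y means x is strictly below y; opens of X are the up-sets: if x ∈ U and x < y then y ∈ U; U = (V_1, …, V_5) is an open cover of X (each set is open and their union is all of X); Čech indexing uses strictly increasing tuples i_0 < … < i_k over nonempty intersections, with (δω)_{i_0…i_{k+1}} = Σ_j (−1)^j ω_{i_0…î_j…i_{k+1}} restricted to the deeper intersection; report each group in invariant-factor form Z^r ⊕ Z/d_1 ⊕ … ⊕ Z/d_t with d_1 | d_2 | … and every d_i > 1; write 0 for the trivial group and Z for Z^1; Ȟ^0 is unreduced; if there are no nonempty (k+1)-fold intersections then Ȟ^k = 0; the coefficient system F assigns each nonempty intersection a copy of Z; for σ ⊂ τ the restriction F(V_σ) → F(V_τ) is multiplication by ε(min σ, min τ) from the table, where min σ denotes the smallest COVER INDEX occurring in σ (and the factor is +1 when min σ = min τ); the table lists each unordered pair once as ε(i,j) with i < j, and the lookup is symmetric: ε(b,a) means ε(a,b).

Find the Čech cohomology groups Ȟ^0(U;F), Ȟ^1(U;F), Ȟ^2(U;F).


nonempty overlaps:
  V12={p6} V14={p1,p2,p6} V24={p5,p6} V25={p5} V45={p5}
  V124={p6} V245={p5}
C dims 5,5,2; δ0: rk 3, SNF 1^3; δ1: rk 2, SNF 1^2
degree 0: 5−3−0 = 2 → Ȟ^0 ≅ Z^2
degree 1: 5−2−3 = 0 → Ȟ^1 ≅ 0
degree 2: 2−0−2 = 0 → Ȟ^2 ≅ 0

Ȟ^0 = Z^2; Ȟ^1 = 0; Ȟ^2 = 0


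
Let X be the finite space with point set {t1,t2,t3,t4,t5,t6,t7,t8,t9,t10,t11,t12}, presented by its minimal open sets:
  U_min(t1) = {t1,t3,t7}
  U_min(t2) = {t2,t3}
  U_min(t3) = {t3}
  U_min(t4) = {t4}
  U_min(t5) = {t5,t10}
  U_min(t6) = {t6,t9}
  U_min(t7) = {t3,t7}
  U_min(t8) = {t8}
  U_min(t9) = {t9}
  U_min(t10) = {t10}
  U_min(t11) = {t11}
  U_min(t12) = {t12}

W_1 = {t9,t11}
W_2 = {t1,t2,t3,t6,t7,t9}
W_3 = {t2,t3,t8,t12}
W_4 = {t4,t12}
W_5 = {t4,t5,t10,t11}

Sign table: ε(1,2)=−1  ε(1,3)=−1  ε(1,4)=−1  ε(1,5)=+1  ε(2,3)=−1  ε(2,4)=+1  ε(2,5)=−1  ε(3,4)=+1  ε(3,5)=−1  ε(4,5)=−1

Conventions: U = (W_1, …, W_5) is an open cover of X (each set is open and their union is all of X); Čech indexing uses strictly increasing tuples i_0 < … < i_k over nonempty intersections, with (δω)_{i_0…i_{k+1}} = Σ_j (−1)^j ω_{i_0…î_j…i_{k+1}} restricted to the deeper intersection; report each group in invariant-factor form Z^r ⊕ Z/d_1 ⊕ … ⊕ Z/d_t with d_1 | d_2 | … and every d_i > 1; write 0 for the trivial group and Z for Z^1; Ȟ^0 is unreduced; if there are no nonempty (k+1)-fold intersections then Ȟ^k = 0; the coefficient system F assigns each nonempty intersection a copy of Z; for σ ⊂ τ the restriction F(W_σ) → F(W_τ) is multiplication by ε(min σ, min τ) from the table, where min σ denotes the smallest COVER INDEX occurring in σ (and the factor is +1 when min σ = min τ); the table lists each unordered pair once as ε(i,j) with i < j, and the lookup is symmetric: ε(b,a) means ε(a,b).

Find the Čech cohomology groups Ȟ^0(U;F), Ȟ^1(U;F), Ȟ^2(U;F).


nerve simplices:
  W12={t9} W15={t11} W23={t2,t3} W34={t12} W45={t4}
C dims 5,5; δ0: rk 5, SNF 1^4·2
degree 0: 5−5−0 = 0 → Ȟ^0 ≅ 0
degree 1: 5−0−5 = 0 plus torsion [2] → Ȟ^1 ≅ Z/2
degree 2: 0−0−0 = 0 → Ȟ^2 ≅ 0

Ȟ^0(U;F) ≅ 0; Ȟ^1(U;F) ≅ Z/2; Ȟ^2(U;F) ≅ 0


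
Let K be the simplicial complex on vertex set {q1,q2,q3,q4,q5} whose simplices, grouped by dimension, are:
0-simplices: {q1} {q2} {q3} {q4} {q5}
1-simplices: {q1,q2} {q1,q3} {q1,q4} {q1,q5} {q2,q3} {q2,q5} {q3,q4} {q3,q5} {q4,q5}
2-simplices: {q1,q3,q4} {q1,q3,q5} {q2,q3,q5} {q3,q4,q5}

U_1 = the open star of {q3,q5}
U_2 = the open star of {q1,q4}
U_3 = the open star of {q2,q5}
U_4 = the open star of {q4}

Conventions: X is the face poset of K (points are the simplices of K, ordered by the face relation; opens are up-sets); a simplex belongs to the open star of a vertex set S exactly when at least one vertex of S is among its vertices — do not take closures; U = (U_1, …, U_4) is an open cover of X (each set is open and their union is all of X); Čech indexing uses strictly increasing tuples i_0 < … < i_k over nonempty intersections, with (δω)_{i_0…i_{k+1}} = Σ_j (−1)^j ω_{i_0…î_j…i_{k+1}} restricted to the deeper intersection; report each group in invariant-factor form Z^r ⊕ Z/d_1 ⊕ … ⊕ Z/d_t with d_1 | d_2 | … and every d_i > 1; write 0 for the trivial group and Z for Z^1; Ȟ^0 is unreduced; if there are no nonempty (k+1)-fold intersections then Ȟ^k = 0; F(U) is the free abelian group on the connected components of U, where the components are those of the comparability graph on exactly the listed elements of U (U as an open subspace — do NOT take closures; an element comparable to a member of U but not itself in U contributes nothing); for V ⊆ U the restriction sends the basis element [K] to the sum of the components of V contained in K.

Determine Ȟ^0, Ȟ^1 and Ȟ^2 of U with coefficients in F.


Ȟ^0 ≅ Z,  Ȟ^1 ≅ Z,  Ȟ^2 ≅ 0

intersection data:
  U1={{q3},{q5},{q1,q3},{q1,q5},{q2,q3},{q2,q5},{q3,q4},{q3,q5},{q4,q5},{q1,q3,q4},{q1,q3,q5},{q2,q3,q5},{q3,q4,q5}} U2={{q1},{q4},{q1,q2},{q1,q3},{q1,q4},{q1,q5},{q3,q4},{q4,q5},{q1,q3,q4},{q1,q3,q5},{q3,q4,q5}} U3={{q2},{q5},{q1,q2},{q1,q5},{q2,q3},{q2,q5},{q3,q5},{q4,q5},{q1,q3,q5},{q2,q3,q5},{q3,q4,q5}} U4={{q4},{q1,q4},{q3,q4},{q4,q5},{q1,q3,q4},{q3,q4,q5}}
  U12={{q1,q3},{q1,q5},{q3,q4},{q4,q5},{q1,q3,q4},{q1,q3,q5},{q3,q4,q5}} U13={{q5},{q1,q5},{q2,q3},{q2,q5},{q3,q5},{q4,q5},{q1,q3,q5},{q2,q3,q5},{q3,q4,q5}} U14={{q3,q4},{q4,q5},{q1,q3,q4},{q3,q4,q5}} U23={{q1,q2},{q1,q5},{q4,q5},{q1,q3,q5},{q3,q4,q5}} U24={{q4},{q1,q4},{q3,q4},{q4,q5},{q1,q3,q4},{q3,q4,q5}} U34={{q4,q5},{q3,q4,q5}}
  U123={{q1,q5},{q4,q5},{q1,q3,q5},{q3,q4,q5}} U124={{q3,q4},{q4,q5},{q1,q3,q4},{q3,q4,q5}} U134={{q4,q5},{q3,q4,q5}} U234={{q4,q5},{q3,q4,q5}}
  U1234={{q4,q5},{q3,q4,q5}}
components per intersection:
  U1: {{q3},{q5},{q1,q3},{q1,q5},{q2,q3},{q2,q5},{q3,q4},{q3,q5},{q4,q5},{q1,q3,q4},{q1,q3,q5},{q2,q3,q5},{q3,q4,q5}}
  U2: {{q1},{q4},{q1,q2},{q1,q3},{q1,q4},{q1,q5},{q3,q4},{q4,q5},{q1,q3,q4},{q1,q3,q5},{q3,q4,q5}}
  U3: {{q2},{q5},{q1,q2},{q1,q5},{q2,q3},{q2,q5},{q3,q5},{q4,q5},{q1,q3,q5},{q2,q3,q5},{q3,q4,q5}}
  U4: {{q4},{q1,q4},{q3,q4},{q4,q5},{q1,q3,q4},{q3,q4,q5}}
  U12: {{q1,q3},{q1,q5},{q3,q4},{q4,q5},{q1,q3,q4},{q1,q3,q5},{q3,q4,q5}}
  U13: {{q5},{q1,q5},{q2,q3},{q2,q5},{q3,q5},{q4,q5},{q1,q3,q5},{q2,q3,q5},{q3,q4,q5}}
  U14: {{q3,q4},{q4,q5},{q1,q3,q4},{q3,q4,q5}}
  U23: {{q1,q2}} {{q1,q5},{q1,q3,q5}} {{q4,q5},{q3,q4,q5}}
  U24: {{q4},{q1,q4},{q3,q4},{q4,q5},{q1,q3,q4},{q3,q4,q5}}
  U34: {{q4,q5},{q3,q4,q5}}
  U123: {{q1,q5},{q1,q3,q5}} {{q4,q5},{q3,q4,q5}}
  U124: {{q3,q4},{q4,q5},{q1,q3,q4},{q3,q4,q5}}
  U134: {{q4,q5},{q3,q4,q5}}
  U234: {{q4,q5},{q3,q4,q5}}
  U1234: {{q4,q5},{q3,q4,q5}}
C dims 4,8,5,1; δ0: rk 3, SNF 1^3; δ1: rk 4, SNF 1^4; δ2: rk 1, SNF 1^1
Ȟ^0 = (4 − 3) − 0 = 1, so Ȟ^0 ≅ Z
Ȟ^1 = (8 − 4) − 3 = 1, so Ȟ^1 ≅ Z
Ȟ^2 = (5 − 1) − 4 = 0, so Ȟ^2 ≅ 0


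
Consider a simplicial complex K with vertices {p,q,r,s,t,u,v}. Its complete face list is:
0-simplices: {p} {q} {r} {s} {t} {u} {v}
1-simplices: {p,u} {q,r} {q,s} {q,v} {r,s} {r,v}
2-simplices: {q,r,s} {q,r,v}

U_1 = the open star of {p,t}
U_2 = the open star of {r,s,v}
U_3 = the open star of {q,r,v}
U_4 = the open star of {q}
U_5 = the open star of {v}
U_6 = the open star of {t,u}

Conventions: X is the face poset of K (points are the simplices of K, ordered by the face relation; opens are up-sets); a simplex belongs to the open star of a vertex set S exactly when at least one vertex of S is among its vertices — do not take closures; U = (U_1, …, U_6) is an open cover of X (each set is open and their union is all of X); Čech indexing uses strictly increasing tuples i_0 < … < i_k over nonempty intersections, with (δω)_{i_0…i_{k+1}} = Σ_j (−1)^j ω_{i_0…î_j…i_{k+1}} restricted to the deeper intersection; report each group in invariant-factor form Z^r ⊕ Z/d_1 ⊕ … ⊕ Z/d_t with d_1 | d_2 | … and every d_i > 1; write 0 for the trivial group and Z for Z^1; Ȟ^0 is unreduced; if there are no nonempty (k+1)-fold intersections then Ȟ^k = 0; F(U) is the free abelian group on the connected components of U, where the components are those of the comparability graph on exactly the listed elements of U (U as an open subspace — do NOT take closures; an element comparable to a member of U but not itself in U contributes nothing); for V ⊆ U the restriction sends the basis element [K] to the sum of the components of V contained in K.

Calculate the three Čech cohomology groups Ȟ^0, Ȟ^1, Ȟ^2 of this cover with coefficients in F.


Ȟ^0 = Z^3, Ȟ^1 = 0, Ȟ^2 = 0

intersection data:
  U1={{p},{t},{p,u}} U2={{r},{s},{v},{q,r},{q,s},{q,v},{r,s},{r,v},{q,r,s},{q,r,v}} U3={{q},{r},{v},{q,r},{q,s},{q,v},{r,s},{r,v},{q,r,s},{q,r,v}} U4={{q},{q,r},{q,s},{q,v},{q,r,s},{q,r,v}} U5={{v},{q,v},{r,v},{q,r,v}} U6={{t},{u},{p,u}}
  U16={{t},{p,u}} U23={{r},{v},{q,r},{q,s},{q,v},{r,s},{r,v},{q,r,s},{q,r,v}} U24={{q,r},{q,s},{q,v},{q,r,s},{q,r,v}} U25={{v},{q,v},{r,v},{q,r,v}} U34={{q},{q,r},{q,s},{q,v},{q,r,s},{q,r,v}} U35={{v},{q,v},{r,v},{q,r,v}} U45={{q,v},{q,r,v}}
  U234={{q,r},{q,s},{q,v},{q,r,s},{q,r,v}} U235={{v},{q,v},{r,v},{q,r,v}} U245={{q,v},{q,r,v}} U345={{q,v},{q,r,v}}
  U2345={{q,v},{q,r,v}}
components per intersection:
  U1: {{p},{p,u}} {{t}}
  U2: {{r},{s},{v},{q,r},{q,s},{q,v},{r,s},{r,v},{q,r,s},{q,r,v}}
  U3: {{q},{r},{v},{q,r},{q,s},{q,v},{r,s},{r,v},{q,r,s},{q,r,v}}
  U4: {{q},{q,r},{q,s},{q,v},{q,r,s},{q,r,v}}
  U5: {{v},{q,v},{r,v},{q,r,v}}
  U6: {{t}} {{u},{p,u}}
  U16: {{t}} {{p,u}}
  U23: {{r},{v},{q,r},{q,s},{q,v},{r,s},{r,v},{q,r,s},{q,r,v}}
  U24: {{q,r},{q,s},{q,v},{q,r,s},{q,r,v}}
  U25: {{v},{q,v},{r,v},{q,r,v}}
  U34: {{q},{q,r},{q,s},{q,v},{q,r,s},{q,r,v}}
  U35: {{v},{q,v},{r,v},{q,r,v}}
  U45: {{q,v},{q,r,v}}
  U234: {{q,r},{q,s},{q,v},{q,r,s},{q,r,v}}
  U235: {{v},{q,v},{r,v},{q,r,v}}
  U245: {{q,v},{q,r,v}}
  U345: {{q,v},{q,r,v}}
  U2345: {{q,v},{q,r,v}}
C dims 8,8,4,1; δ0: rk 5, SNF 1^5; δ1: rk 3, SNF 1^3; δ2: rk 1, SNF 1^1
Ȟ^0 = (8 − 5) − 0 = 3, so Ȟ^0 ≅ Z^3
Ȟ^1 = (8 − 3) − 5 = 0, so Ȟ^1 ≅ 0
Ȟ^2 = (4 − 1) − 3 = 0, so Ȟ^2 ≅ 0


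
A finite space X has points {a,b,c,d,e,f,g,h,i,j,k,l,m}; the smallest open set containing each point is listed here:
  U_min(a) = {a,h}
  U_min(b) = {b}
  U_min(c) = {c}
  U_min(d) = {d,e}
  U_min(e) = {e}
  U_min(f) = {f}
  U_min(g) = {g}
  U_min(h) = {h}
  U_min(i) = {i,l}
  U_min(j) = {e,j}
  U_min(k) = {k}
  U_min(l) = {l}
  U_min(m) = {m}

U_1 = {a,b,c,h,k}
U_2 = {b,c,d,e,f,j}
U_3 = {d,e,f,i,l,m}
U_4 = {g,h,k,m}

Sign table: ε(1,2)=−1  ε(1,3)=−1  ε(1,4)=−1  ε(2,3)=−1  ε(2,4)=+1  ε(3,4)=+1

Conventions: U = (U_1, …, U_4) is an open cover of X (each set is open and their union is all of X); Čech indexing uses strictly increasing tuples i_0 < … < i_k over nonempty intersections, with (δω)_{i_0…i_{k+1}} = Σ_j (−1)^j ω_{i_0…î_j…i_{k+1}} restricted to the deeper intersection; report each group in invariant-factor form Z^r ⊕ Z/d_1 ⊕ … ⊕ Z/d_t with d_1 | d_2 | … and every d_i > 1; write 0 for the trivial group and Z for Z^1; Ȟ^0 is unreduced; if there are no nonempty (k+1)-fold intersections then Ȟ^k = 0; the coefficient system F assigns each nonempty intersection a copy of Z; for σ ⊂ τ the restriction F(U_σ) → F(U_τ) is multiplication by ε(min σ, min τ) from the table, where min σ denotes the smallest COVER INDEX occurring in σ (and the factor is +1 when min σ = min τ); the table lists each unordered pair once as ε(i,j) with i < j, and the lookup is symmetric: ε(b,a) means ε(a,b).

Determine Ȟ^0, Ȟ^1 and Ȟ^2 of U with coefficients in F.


intersection data:
  U12={b,c} U14={h,k} U23={d,e,f} U34={m}
C dims 4,4; δ0: rk 4, SNF 1^3·2
Ȟ^0 = (4 − 4) − 0 = 0, so Ȟ^0 ≅ 0
Ȟ^1 = (4 − 0) − 4 = 0 plus torsion [2], so Ȟ^1 ≅ Z/2
Ȟ^2 = (0 − 0) − 0 = 0, so Ȟ^2 ≅ 0

Ȟ^0 ≅ 0, Ȟ^1 ≅ Z/2, Ȟ^2 ≅ 0


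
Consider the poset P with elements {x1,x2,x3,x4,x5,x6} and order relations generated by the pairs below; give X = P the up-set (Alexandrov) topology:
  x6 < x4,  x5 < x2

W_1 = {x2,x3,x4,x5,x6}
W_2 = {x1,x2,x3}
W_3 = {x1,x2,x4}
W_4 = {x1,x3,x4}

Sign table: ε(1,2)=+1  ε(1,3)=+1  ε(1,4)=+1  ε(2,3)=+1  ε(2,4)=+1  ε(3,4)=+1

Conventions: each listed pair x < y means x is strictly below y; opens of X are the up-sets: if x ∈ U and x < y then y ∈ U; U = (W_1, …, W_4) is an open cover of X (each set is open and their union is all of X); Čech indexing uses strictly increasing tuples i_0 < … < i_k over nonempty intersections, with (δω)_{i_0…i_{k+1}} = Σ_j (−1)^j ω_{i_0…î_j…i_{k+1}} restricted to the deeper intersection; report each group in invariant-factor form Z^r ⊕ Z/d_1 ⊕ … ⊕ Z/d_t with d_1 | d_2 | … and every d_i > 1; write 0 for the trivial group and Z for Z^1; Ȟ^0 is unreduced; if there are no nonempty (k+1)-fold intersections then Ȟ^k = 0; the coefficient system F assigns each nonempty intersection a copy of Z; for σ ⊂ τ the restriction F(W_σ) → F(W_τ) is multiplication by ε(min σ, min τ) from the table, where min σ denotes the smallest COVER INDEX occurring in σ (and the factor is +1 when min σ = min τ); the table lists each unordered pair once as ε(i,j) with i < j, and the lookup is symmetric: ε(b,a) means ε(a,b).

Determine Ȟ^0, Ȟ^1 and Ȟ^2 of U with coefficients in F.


nonempty intersections:
  W12={x2,x3} W13={x2,x4} W14={x3,x4} W23={x1,x2} W24={x1,x3} W34={x1,x4}
  W123={x2} W124={x3} W134={x4} W234={x1}
C dims 4,6,4; δ0: rk 3, SNF 1^3; δ1: rk 3, SNF 1^3
Ȟ^0: (4−3)−0=1 ⇒ Z
Ȟ^1: (6−3)−3=0 ⇒ 0
Ȟ^2: (4−0)−3=1 ⇒ Z

Ȟ^0(U;F) ≅ Z; Ȟ^1(U;F) ≅ 0; Ȟ^2(U;F) ≅ Z


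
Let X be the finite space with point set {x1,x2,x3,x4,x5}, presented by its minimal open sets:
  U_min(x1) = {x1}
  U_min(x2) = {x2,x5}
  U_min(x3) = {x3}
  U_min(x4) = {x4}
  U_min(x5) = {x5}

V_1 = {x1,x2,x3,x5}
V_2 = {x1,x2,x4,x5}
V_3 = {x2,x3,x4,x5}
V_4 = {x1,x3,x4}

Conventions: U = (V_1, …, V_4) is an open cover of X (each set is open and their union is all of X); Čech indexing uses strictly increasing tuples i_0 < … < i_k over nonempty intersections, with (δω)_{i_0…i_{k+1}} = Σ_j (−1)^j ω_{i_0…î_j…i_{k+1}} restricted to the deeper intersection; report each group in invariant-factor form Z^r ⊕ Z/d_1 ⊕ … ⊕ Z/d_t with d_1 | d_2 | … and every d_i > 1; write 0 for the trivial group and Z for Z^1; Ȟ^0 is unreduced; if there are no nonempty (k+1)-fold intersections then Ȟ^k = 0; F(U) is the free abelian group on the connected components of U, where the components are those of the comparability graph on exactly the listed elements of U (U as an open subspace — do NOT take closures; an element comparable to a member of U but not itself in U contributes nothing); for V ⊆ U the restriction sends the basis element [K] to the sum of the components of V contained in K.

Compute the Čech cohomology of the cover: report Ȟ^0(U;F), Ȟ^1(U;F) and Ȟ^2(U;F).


Ȟ^0 ≅ Z^4; Ȟ^1 ≅ 0; Ȟ^2 ≅ 0

nerve of the cover:
  V12={x1,x2,x5} V13={x2,x3,x5} V14={x1,x3} V23={x2,x4,x5} V24={x1,x4} V34={x3,x4}
  V123={x2,x5} V124={x1} V134={x3} V234={x4}
components per intersection:
  V1: {x1} {x2,x5} {x3}
  V2: {x1} {x2,x5} {x4}
  V3: {x2,x5} {x3} {x4}
  V4: {x1} {x3} {x4}
  V12: {x1} {x2,x5}
  V13: {x2,x5} {x3}
  V14: {x1} {x3}
  V23: {x2,x5} {x4}
  V24: {x1} {x4}
  V34: {x3} {x4}
  V123: {x2,x5}
  V124: {x1}
  V134: {x3}
  V234: {x4}
C dims 12,12,4; δ0: rk 8, SNF 1^8; δ1: rk 4, SNF 1^4
Ȟ^0 = (12 − 8) − 0 = 4, so Ȟ^0 ≅ Z^4
Ȟ^1 = (12 − 4) − 8 = 0, so Ȟ^1 ≅ 0
Ȟ^2 = (4 − 0) − 4 = 0, so Ȟ^2 ≅ 0


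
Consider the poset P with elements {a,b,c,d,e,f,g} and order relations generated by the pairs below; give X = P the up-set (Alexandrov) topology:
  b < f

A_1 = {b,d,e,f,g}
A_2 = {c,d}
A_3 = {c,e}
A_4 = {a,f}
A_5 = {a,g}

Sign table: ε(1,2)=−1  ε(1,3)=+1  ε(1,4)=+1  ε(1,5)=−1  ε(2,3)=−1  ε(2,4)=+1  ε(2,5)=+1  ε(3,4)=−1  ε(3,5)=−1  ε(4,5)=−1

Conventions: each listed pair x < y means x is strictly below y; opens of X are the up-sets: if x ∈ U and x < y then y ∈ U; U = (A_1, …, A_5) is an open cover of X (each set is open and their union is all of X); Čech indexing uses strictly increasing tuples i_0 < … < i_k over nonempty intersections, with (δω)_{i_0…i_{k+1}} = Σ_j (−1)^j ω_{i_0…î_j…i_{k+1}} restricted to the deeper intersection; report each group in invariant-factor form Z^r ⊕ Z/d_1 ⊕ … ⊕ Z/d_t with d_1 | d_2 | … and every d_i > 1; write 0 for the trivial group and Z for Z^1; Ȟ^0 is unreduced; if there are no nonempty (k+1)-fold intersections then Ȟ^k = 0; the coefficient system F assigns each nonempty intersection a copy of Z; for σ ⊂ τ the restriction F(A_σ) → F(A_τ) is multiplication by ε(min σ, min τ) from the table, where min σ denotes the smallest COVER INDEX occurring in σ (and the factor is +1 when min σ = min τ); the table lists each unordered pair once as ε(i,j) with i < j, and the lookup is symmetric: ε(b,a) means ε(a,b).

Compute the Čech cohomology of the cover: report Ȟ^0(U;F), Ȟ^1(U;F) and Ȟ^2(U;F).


intersection data:
  A12={d} A13={e} A14={f} A15={g} A23={c} A45={a}
C dims 5,6; δ0: rk 4, SNF 1^4
Ȟ^0 = (5 − 4) − 0 = 1, so Ȟ^0 ≅ Z
Ȟ^1 = (6 − 0) − 4 = 2, so Ȟ^1 ≅ Z^2
Ȟ^2 = (0 − 0) − 0 = 0, so Ȟ^2 ≅ 0

Ȟ^0 ≅ Z,  Ȟ^1 ≅ Z^2,  Ȟ^2 ≅ 0


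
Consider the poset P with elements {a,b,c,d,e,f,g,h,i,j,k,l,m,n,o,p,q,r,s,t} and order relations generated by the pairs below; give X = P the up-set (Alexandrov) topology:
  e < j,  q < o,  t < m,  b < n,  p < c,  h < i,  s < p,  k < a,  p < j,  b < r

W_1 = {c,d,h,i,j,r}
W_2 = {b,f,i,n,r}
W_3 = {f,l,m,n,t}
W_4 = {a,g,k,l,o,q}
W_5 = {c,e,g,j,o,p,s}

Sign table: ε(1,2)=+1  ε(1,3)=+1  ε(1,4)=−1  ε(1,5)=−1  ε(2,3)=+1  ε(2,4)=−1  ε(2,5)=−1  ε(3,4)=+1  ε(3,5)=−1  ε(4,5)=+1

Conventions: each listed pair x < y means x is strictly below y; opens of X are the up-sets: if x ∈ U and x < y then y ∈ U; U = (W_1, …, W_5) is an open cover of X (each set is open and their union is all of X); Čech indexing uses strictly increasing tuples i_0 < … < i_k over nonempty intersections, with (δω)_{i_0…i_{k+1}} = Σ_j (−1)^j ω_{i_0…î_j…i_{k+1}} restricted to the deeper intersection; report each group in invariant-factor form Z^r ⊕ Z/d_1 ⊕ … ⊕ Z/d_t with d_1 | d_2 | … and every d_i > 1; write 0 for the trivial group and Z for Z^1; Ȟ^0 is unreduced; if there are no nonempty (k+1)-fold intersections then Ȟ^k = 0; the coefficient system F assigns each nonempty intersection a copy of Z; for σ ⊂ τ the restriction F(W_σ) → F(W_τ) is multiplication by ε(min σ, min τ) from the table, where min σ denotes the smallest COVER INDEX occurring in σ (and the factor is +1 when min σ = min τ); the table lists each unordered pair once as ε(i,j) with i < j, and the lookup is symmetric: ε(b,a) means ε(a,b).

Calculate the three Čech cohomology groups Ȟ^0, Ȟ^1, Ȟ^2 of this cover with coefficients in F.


Ȟ^0 ≅ 0,  Ȟ^1 ≅ Z/2,  Ȟ^2 ≅ 0

nonempty intersections:
  W12={i,r} W15={c,j} W23={f,n} W34={l} W45={g,o}
C dims 5,5; δ0: rk 5, SNF 1^4·2
Ȟ^0: (5−5)−0=0 ⇒ 0
Ȟ^1: (5−0)−5=0 plus torsion [2] ⇒ Z/2
Ȟ^2: (0−0)−0=0 ⇒ 0
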